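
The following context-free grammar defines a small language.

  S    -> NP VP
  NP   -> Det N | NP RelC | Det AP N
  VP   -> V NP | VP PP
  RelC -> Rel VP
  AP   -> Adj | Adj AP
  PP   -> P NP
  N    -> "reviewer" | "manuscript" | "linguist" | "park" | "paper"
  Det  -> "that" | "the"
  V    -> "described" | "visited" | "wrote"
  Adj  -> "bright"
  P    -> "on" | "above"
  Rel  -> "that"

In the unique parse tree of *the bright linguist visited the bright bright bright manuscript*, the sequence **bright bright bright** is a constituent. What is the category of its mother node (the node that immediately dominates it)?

NP

[S [NP [Det the] [AP [Adj bright]] [N linguist]] [VP [V visited] [NP [Det the] [AP [Adj bright] [AP [Adj bright] [AP [Adj bright]]]] [N manuscript]]]]
The span 'bright bright bright' is the AP node built by AP → Adj AP.
Its mother is the NP built by NP → Det AP N.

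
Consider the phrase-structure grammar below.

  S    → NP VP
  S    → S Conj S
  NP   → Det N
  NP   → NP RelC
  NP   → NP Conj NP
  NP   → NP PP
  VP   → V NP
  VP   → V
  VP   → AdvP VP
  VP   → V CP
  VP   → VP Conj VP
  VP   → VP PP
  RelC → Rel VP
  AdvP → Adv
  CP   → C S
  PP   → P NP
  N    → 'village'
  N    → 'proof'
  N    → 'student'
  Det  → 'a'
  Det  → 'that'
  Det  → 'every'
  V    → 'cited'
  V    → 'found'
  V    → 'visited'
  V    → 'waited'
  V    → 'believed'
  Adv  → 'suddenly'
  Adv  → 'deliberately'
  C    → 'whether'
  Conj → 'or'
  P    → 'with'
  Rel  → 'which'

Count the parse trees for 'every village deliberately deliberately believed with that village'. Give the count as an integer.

Two of the 3 distinct bracketings:
[S [NP [Det every] [N village]] [VP [AdvP [Adv deliberately]] [VP [AdvP [Adv deliberately]] [VP [VP [V believed]] [PP [P with] [NP [Det that] [N village]]]]]]]
[S [NP [Det every] [N village]] [VP [AdvP [Adv deliberately]] [VP [VP [AdvP [Adv deliberately]] [VP [V believed]]] [PP [P with] [NP [Det that] [N village]]]]]]
The trees differ in how a recursive rule is bracketed over the same span.

3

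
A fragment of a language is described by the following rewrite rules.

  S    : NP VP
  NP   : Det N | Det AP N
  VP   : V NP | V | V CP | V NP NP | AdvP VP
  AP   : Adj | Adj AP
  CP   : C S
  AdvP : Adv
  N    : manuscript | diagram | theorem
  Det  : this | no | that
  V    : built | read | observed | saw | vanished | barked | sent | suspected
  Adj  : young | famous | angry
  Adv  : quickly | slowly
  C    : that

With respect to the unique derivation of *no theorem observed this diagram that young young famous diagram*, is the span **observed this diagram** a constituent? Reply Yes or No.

No

[S [NP [Det no] [N theorem]] [VP [V observed] [NP [Det this] [N diagram]] [NP [Det that] [AP [Adj young] [AP [Adj young] [AP [Adj famous]]]] [N diagram]]]]
The smallest constituent containing 'observed this diagram' is the VP spanning 'observed this diagram that young young famous diagram'; no single node in the tree dominates exactly the given words.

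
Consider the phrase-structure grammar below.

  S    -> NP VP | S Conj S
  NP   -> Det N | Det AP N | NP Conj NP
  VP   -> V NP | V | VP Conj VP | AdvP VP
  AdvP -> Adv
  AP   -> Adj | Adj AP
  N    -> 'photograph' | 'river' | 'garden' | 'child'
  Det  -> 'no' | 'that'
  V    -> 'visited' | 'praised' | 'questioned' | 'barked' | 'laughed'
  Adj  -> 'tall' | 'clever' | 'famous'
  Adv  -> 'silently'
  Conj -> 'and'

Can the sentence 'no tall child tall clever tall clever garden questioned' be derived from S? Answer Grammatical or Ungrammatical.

An N word can never sit immediately before an Adj word in any string this grammar generates, so the substring 'child tall' rules out a derivation.

Ungrammatical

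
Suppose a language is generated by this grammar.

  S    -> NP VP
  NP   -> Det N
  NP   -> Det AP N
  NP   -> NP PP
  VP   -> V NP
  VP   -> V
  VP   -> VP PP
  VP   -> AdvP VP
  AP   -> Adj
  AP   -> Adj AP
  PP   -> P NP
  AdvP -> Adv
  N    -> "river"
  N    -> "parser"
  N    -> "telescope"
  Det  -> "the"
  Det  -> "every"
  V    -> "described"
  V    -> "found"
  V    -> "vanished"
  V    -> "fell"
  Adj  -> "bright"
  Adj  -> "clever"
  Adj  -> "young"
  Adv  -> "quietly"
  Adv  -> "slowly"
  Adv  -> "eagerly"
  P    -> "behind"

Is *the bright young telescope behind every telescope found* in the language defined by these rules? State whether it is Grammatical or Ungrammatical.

Grammatical

S
  NP
    NP
      Det: the
      AP
        Adj: bright
        AP
          Adj: young
      N: telescope
    PP
      P: behind
      NP
        Det: every
        N: telescope
  VP
    V: found
The bracketing above is licensed at every node by one of the given productions, with S at the root.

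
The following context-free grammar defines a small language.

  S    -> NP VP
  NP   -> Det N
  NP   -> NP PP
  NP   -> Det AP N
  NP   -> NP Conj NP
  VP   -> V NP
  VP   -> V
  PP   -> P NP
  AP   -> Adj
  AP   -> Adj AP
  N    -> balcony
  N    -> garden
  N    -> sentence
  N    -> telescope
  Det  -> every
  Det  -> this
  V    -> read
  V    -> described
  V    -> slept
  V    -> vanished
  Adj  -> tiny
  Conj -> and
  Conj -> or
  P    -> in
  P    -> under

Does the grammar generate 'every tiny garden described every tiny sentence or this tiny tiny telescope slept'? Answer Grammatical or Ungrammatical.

For S → NP VP, the only prefix that parses as NP is 'every tiny garden', but the remainder 'described every tiny sentence or this tiny tiny telescope slept' is not a VP under these rules.

Ungrammatical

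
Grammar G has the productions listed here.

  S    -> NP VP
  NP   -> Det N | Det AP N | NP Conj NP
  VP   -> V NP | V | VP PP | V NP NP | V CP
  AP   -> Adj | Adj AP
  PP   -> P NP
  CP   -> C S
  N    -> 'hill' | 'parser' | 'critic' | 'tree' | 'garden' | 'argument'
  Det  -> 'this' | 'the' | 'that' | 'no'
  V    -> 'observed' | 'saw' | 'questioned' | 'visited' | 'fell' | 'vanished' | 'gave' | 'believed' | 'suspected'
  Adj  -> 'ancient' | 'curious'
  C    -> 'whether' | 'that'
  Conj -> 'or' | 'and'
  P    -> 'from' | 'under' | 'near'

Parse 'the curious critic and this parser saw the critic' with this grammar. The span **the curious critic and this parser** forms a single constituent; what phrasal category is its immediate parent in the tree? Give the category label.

[S [NP [NP [Det the] [AP [Adj curious]] [N critic]] [Conj and] [NP [Det this] [N parser]]] [VP [V saw] [NP [Det the] [N critic]]]]
The span 'the curious critic and this parser' is the NP node built by NP → NP Conj NP.
Its mother is the S built by S → NP VP.

S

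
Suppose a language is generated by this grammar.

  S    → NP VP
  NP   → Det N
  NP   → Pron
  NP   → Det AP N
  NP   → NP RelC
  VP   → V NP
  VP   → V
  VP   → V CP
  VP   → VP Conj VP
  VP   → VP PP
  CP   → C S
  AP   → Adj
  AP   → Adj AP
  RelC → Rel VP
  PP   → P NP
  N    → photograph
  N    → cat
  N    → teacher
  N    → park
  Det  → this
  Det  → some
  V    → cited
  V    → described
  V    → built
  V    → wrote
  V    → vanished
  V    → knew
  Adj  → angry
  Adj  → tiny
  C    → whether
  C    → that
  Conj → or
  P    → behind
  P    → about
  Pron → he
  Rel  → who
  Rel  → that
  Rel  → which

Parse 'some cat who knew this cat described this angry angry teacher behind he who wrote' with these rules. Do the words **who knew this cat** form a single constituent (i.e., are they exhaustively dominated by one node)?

[S [NP [NP [Det some] [N cat]] [RelC [Rel who] [VP [V knew] [NP [Det this] [N cat]]]]] [VP [VP [V described] [NP [Det this] [AP [Adj angry] [AP [Adj angry]]] [N teacher]]] [PP [P behind] [NP [NP [Pron he]] [RelC [Rel who] [VP [V wrote]]]]]]]
The words 'who knew this cat' are exhaustively dominated by a single RelC node (built by RelC → Rel VP), so they form a constituent.

Yes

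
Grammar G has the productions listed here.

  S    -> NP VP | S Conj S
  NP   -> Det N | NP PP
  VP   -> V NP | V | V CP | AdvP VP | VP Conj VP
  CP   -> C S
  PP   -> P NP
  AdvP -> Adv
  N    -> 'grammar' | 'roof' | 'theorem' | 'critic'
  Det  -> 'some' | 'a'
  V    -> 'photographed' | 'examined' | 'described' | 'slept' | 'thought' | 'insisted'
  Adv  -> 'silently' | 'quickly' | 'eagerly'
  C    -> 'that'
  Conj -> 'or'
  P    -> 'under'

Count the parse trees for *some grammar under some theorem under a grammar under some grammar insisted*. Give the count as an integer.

Two of the 5 distinct bracketings:
[S [NP [NP [Det some] [N grammar]] [PP [P under] [NP [NP [Det some] [N theorem]] [PP [P under] [NP [NP [Det a] [N grammar]] [PP [P under] [NP [Det some] [N grammar]]]]]]]] [VP [V insisted]]]
[S [NP [NP [Det some] [N grammar]] [PP [P under] [NP [NP [NP [Det some] [N theorem]] [PP [P under] [NP [Det a] [N grammar]]]] [PP [P under] [NP [Det some] [N grammar]]]]]] [VP [V insisted]]]
The trees differ in how a recursive rule is bracketed over the same span.

5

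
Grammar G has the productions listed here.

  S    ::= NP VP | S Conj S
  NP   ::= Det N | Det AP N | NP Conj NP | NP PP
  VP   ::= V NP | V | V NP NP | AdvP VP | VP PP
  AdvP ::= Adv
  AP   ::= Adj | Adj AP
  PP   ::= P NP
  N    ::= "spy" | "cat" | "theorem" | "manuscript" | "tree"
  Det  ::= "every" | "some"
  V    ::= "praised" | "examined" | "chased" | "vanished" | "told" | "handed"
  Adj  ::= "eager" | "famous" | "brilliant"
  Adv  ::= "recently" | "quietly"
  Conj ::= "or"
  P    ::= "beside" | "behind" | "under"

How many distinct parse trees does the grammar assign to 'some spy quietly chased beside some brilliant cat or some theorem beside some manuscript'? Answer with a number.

7

Two of the 7 distinct bracketings:
[S [NP [Det some] [N spy]] [VP [AdvP [Adv quietly]] [VP [VP [V chased]] [PP [P beside] [NP [NP [Det some] [AP [Adj brilliant]] [N cat]] [Conj or] [NP [NP [Det some] [N theorem]] [PP [P beside] [NP [Det some] [N manuscript]]]]]]]]]
[S [NP [Det some] [N spy]] [VP [AdvP [Adv quietly]] [VP [VP [V chased]] [PP [P beside] [NP [NP [NP [Det some] [AP [Adj brilliant]] [N cat]] [Conj or] [NP [Det some] [N theorem]]] [PP [P beside] [NP [Det some] [N manuscript]]]]]]]]
The trees differ in how a recursive rule is bracketed over the same span.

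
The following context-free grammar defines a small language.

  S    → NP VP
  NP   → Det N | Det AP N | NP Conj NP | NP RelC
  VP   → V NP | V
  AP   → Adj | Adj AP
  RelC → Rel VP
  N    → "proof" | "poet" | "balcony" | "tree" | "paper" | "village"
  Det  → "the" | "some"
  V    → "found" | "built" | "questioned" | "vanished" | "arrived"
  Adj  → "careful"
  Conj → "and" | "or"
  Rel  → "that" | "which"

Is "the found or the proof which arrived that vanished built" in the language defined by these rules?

Ungrammatical

A Det word can never sit immediately before a V word in any string this grammar generates, so the substring 'the found' rules out a derivation.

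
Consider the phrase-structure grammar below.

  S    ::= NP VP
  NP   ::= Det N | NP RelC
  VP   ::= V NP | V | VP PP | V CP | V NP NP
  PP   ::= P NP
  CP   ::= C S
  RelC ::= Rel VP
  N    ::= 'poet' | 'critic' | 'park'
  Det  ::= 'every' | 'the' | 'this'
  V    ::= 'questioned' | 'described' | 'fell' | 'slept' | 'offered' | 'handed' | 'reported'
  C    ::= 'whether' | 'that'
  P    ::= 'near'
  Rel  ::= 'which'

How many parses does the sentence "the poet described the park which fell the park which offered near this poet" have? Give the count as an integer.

Two of the 7 distinct bracketings:
[S [NP [Det the] [N poet]] [VP [V described] [NP [NP [Det the] [N park]] [RelC [Rel which] [VP [V fell] [NP [NP [Det the] [N park]] [RelC [Rel which] [VP [VP [V offered]] [PP [P near] [NP [Det this] [N poet]]]]]]]]]]]
[S [NP [Det the] [N poet]] [VP [V described] [NP [NP [Det the] [N park]] [RelC [Rel which] [VP [VP [V fell] [NP [NP [Det the] [N park]] [RelC [Rel which] [VP [V offered]]]]] [PP [P near] [NP [Det this] [N poet]]]]]]]]
The trees differ in how a recursive rule is bracketed over the same span.

7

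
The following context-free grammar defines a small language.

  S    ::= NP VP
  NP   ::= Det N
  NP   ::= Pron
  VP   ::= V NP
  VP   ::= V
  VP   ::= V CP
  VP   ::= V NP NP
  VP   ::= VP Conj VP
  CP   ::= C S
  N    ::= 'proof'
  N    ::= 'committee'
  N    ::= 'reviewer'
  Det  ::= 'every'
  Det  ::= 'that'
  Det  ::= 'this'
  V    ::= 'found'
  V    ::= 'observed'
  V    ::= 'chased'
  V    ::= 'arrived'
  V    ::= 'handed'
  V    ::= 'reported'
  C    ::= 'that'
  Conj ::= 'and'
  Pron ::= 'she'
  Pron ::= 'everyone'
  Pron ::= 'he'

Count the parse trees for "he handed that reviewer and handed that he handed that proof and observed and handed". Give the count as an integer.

Two of the 9 distinct bracketings:
[S [NP [Pron he]] [VP [VP [V handed] [NP [Det that] [N reviewer]]] [Conj and] [VP [V handed] [CP [C that] [S [NP [Pron he]] [VP [VP [V handed] [NP [Det that] [N proof]]] [Conj and] [VP [VP [V observed]] [Conj and] [VP [V handed]]]]]]]]]
[S [NP [Pron he]] [VP [VP [V handed] [NP [Det that] [N reviewer]]] [Conj and] [VP [V handed] [CP [C that] [S [NP [Pron he]] [VP [VP [VP [V handed] [NP [Det that] [N proof]]] [Conj and] [VP [V observed]]] [Conj and] [VP [V handed]]]]]]]]
The trees differ in how a recursive rule is bracketed over the same span.

9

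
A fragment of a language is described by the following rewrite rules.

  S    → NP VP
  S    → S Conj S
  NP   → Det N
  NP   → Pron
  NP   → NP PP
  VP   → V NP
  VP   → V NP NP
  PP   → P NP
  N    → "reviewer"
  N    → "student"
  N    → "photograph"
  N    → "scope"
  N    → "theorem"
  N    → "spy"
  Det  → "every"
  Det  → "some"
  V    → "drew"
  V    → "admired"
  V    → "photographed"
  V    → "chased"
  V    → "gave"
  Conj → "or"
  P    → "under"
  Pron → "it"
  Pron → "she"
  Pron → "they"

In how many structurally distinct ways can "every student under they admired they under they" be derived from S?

[S [NP [NP [Det every] [N student]] [PP [P under] [NP [Pron they]]]] [VP [V admired] [NP [NP [Pron they]] [PP [P under] [NP [Pron they]]]]]]
No rule offers an alternative attachment or grouping for any span, so this is the only derivation.

1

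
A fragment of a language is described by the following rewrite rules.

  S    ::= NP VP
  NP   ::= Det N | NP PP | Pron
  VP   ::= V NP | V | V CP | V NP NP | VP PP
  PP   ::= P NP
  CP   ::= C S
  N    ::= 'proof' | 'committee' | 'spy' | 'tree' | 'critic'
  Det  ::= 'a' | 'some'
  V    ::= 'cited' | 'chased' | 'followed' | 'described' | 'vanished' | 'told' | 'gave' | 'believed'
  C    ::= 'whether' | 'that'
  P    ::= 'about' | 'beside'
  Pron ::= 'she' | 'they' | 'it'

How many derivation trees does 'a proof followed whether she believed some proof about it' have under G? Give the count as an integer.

Two of the 3 distinct bracketings:
[S [NP [Det a] [N proof]] [VP [V followed] [CP [C whether] [S [NP [Pron she]] [VP [V believed] [NP [NP [Det some] [N proof]] [PP [P about] [NP [Pron it]]]]]]]]]
[S [NP [Det a] [N proof]] [VP [V followed] [CP [C whether] [S [NP [Pron she]] [VP [VP [V believed] [NP [Det some] [N proof]]] [PP [P about] [NP [Pron it]]]]]]]]
The difference turns on whether NP → NP PP is used at the relevant span, versus an alternative expansion of NP.

3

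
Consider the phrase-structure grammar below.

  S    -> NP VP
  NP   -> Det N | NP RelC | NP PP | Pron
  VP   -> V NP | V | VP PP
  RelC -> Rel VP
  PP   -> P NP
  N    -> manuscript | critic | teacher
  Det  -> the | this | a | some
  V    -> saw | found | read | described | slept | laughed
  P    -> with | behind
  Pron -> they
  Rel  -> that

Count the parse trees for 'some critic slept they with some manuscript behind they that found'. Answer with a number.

9

Two of the 9 distinct bracketings:
[S [NP [Det some] [N critic]] [VP [V slept] [NP [NP [NP [Pron they]] [PP [P with] [NP [NP [Det some] [N manuscript]] [PP [P behind] [NP [Pron they]]]]]] [RelC [Rel that] [VP [V found]]]]]]
[S [NP [Det some] [N critic]] [VP [V slept] [NP [NP [NP [NP [Pron they]] [PP [P with] [NP [Det some] [N manuscript]]]] [PP [P behind] [NP [Pron they]]]] [RelC [Rel that] [VP [V found]]]]]]
The trees differ in how a recursive rule is bracketed over the same span.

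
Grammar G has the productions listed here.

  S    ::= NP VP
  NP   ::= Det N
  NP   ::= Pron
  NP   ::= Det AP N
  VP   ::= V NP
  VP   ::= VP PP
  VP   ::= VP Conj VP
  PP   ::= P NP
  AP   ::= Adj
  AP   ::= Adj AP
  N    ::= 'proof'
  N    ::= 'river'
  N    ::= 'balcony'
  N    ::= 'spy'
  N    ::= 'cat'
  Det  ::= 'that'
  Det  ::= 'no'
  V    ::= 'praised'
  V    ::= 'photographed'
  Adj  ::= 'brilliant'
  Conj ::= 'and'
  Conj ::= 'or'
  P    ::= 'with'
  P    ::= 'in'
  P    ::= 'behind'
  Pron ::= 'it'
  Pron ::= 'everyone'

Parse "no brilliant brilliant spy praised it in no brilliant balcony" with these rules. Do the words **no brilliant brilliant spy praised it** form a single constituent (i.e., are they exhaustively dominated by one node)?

[S [NP [Det no] [AP [Adj brilliant] [AP [Adj brilliant]]] [N spy]] [VP [VP [V praised] [NP [Pron it]]] [PP [P in] [NP [Det no] [AP [Adj brilliant]] [N balcony]]]]]
The smallest constituent containing 'no brilliant brilliant spy praised it' is the S spanning 'no brilliant brilliant spy praised it in no brilliant balcony'; no single node in the tree dominates exactly the given words.

No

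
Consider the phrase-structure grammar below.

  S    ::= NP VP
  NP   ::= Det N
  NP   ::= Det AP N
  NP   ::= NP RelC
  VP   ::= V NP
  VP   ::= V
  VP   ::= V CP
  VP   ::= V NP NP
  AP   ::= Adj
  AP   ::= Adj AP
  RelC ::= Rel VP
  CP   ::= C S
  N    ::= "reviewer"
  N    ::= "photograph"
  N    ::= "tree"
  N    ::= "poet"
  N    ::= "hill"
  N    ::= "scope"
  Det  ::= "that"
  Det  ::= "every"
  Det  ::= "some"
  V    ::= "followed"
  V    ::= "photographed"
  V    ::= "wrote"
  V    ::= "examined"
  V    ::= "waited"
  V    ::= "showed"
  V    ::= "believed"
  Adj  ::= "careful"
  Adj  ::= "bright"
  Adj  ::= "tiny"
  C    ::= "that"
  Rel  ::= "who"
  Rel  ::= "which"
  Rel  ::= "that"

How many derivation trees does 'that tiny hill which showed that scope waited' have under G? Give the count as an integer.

[S [NP [NP [Det that] [AP [Adj tiny]] [N hill]] [RelC [Rel which] [VP [V showed] [NP [Det that] [N scope]]]]] [VP [V waited]]]
No rule offers an alternative attachment or grouping for any span, so this is the only derivation.

1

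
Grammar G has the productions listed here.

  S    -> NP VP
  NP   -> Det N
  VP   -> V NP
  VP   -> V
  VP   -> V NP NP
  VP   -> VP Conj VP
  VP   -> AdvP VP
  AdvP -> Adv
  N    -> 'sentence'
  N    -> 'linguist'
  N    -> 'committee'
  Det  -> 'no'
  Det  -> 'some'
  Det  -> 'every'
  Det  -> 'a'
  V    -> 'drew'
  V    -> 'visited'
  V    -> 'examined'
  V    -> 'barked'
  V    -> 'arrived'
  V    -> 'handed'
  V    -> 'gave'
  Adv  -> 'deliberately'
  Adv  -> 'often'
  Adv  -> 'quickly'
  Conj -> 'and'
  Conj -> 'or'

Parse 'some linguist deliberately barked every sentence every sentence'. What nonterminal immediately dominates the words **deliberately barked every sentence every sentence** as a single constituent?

S
  NP
    Det: some
    N: linguist
  VP
    AdvP
      Adv: deliberately
    VP
      V: barked
      NP
        Det: every
        N: sentence
      NP
        Det: every
        N: sentence
The span 'deliberately barked every sentence every sentence' is the VP node built by VP → AdvP VP.

VP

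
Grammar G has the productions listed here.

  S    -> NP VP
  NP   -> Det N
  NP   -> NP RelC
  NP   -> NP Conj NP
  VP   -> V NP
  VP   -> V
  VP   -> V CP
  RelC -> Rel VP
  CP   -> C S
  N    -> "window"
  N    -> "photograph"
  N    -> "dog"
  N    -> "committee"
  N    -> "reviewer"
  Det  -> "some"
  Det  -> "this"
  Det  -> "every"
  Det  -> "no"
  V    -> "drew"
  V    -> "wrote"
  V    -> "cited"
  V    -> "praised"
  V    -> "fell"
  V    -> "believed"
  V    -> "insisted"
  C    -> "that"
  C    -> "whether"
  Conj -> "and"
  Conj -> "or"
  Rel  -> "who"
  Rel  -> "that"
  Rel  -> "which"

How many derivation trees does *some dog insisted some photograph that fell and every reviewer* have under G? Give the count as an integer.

[S [NP [Det some] [N dog]] [VP [V insisted] [NP [NP [NP [Det some] [N photograph]] [RelC [Rel that] [VP [V fell]]]] [Conj and] [NP [Det every] [N reviewer]]]]]
No rule offers an alternative attachment or grouping for any span, so this is the only derivation.

1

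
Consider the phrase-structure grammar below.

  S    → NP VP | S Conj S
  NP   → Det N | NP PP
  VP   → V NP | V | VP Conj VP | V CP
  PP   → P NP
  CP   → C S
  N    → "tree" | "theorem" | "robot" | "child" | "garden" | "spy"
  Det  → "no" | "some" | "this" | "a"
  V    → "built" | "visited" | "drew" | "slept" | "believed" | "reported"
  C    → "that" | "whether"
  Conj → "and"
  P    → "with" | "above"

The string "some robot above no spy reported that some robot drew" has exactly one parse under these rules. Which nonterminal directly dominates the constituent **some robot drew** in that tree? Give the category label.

CP

[S [NP [NP [Det some] [N robot]] [PP [P above] [NP [Det no] [N spy]]]] [VP [V reported] [CP [C that] [S [NP [Det some] [N robot]] [VP [V drew]]]]]]
The span 'some robot drew' is the S node built by S → NP VP.
Its mother is the CP built by CP → C S.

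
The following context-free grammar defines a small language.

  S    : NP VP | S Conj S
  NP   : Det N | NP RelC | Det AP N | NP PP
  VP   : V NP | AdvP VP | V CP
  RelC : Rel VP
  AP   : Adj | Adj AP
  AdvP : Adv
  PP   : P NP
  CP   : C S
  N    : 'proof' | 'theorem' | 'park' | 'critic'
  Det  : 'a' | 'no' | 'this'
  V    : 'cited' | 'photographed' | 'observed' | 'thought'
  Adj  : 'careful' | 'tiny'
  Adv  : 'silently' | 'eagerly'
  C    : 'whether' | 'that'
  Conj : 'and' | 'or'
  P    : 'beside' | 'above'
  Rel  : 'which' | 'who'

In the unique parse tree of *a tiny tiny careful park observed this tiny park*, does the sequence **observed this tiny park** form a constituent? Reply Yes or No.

Yes

[S [NP [Det a] [AP [Adj tiny] [AP [Adj tiny] [AP [Adj careful]]]] [N park]] [VP [V observed] [NP [Det this] [AP [Adj tiny]] [N park]]]]
The words 'observed this tiny park' are exhaustively dominated by a single VP node (built by VP → V NP), so they form a constituent.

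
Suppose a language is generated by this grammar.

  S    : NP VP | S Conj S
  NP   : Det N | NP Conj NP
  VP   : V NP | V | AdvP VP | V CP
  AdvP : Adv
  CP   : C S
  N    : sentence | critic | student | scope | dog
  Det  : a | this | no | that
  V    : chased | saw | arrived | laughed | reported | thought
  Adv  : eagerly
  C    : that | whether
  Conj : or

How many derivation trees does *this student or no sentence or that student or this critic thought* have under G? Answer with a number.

Two of the 5 distinct bracketings:
[S [NP [NP [Det this] [N student]] [Conj or] [NP [NP [Det no] [N sentence]] [Conj or] [NP [NP [Det that] [N student]] [Conj or] [NP [Det this] [N critic]]]]] [VP [V thought]]]
[S [NP [NP [Det this] [N student]] [Conj or] [NP [NP [NP [Det no] [N sentence]] [Conj or] [NP [Det that] [N student]]] [Conj or] [NP [Det this] [N critic]]]] [VP [V thought]]]
The trees differ in how a recursive rule is bracketed over the same span.

5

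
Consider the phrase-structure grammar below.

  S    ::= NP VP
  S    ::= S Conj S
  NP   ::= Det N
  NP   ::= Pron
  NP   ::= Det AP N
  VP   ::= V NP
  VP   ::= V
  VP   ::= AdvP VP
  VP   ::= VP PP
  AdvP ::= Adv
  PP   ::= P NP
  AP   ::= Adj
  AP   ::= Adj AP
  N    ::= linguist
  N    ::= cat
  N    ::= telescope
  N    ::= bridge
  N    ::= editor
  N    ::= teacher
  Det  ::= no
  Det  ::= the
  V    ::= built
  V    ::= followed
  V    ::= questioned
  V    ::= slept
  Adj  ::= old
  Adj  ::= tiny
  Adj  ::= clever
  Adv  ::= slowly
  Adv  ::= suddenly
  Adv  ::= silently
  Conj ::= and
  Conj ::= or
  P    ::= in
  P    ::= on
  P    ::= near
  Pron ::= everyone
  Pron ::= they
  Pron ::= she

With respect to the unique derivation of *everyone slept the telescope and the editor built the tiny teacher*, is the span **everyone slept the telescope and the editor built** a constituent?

No

[S [S [NP [Pron everyone]] [VP [V slept] [NP [Det the] [N telescope]]]] [Conj and] [S [NP [Det the] [N editor]] [VP [V built] [NP [Det the] [AP [Adj tiny]] [N teacher]]]]]
The smallest constituent containing 'everyone slept the telescope and the editor built' is the S spanning 'everyone slept the telescope and the editor built the tiny teacher'; no single node in the tree dominates exactly the given words.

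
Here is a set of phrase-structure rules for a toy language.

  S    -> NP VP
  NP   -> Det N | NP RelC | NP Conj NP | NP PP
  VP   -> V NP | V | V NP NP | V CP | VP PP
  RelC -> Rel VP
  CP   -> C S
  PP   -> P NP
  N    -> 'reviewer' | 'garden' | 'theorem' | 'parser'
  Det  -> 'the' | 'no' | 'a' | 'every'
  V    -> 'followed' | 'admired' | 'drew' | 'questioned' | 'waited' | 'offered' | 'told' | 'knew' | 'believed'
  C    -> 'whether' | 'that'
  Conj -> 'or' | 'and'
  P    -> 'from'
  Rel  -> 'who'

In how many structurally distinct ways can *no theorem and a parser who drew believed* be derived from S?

2

The two bracketings:
[S [NP [NP [NP [Det no] [N theorem]] [Conj and] [NP [Det a] [N parser]]] [RelC [Rel who] [VP [V drew]]]] [VP [V believed]]]
[S [NP [NP [Det no] [N theorem]] [Conj and] [NP [NP [Det a] [N parser]] [RelC [Rel who] [VP [V drew]]]]] [VP [V believed]]]
The trees differ in how a recursive rule is bracketed over the same span.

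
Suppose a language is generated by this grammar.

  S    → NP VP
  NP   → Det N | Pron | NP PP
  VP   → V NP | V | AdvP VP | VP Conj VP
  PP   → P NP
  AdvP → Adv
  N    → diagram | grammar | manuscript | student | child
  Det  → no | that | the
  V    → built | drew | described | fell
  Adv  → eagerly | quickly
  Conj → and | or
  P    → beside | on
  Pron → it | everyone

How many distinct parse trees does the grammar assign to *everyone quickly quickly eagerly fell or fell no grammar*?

Two of the 4 distinct bracketings:
[S [NP [Pron everyone]] [VP [AdvP [Adv quickly]] [VP [AdvP [Adv quickly]] [VP [AdvP [Adv eagerly]] [VP [VP [V fell]] [Conj or] [VP [V fell] [NP [Det no] [N grammar]]]]]]]]
[S [NP [Pron everyone]] [VP [AdvP [Adv quickly]] [VP [AdvP [Adv quickly]] [VP [VP [AdvP [Adv eagerly]] [VP [V fell]]] [Conj or] [VP [V fell] [NP [Det no] [N grammar]]]]]]]
The trees differ in how a recursive rule is bracketed over the same span.

4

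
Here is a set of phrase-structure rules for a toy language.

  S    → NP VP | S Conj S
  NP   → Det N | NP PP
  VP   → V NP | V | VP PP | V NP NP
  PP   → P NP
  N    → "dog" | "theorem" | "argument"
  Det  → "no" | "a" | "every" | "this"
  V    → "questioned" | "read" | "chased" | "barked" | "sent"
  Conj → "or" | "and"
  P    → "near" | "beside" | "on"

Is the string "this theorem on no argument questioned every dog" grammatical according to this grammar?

S
  NP
    NP
      Det: this
      N: theorem
    PP
      P: on
      NP
        Det: no
        N: argument
  VP
    V: questioned
    NP
      Det: every
      N: dog
Each bracket corresponds to one application of a listed rule, so the string is derivable from S.

Grammatical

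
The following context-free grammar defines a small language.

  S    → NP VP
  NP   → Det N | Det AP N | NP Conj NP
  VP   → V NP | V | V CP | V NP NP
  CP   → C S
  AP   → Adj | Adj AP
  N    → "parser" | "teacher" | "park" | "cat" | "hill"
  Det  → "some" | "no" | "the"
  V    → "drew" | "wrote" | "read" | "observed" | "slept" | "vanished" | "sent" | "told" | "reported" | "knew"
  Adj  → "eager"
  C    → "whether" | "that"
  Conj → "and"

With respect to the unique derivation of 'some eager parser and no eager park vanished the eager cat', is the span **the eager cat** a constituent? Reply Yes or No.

[S [NP [NP [Det some] [AP [Adj eager]] [N parser]] [Conj and] [NP [Det no] [AP [Adj eager]] [N park]]] [VP [V vanished] [NP [Det the] [AP [Adj eager]] [N cat]]]]
The words 'the eager cat' are exhaustively dominated by a single NP node (built by NP → Det AP N), so they form a constituent.

Yes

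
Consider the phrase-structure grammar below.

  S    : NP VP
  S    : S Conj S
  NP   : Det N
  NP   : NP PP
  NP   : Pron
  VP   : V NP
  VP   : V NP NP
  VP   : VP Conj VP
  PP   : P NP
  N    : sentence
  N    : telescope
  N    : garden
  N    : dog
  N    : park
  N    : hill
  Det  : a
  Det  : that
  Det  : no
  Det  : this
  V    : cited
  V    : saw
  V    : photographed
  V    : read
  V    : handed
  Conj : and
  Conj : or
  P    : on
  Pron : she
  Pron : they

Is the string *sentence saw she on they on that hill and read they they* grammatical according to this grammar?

Ungrammatical

For S → NP VP, no prefix of the string parses as an NP. The alternative S rule S → S Conj S likewise has no satisfying split.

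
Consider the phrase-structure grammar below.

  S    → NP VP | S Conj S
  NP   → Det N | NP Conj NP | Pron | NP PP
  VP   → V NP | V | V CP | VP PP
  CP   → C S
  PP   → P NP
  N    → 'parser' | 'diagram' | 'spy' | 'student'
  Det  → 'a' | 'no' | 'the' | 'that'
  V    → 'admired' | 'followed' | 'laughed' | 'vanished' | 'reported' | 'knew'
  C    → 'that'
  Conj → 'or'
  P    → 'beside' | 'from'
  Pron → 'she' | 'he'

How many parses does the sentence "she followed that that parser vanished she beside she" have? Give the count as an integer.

Two of the 3 distinct bracketings:
[S [NP [Pron she]] [VP [V followed] [CP [C that] [S [NP [Det that] [N parser]] [VP [V vanished] [NP [NP [Pron she]] [PP [P beside] [NP [Pron she]]]]]]]]]
[S [NP [Pron she]] [VP [V followed] [CP [C that] [S [NP [Det that] [N parser]] [VP [VP [V vanished] [NP [Pron she]]] [PP [P beside] [NP [Pron she]]]]]]]]
The difference turns on whether NP → NP PP is used at the relevant span, versus an alternative expansion of NP.

3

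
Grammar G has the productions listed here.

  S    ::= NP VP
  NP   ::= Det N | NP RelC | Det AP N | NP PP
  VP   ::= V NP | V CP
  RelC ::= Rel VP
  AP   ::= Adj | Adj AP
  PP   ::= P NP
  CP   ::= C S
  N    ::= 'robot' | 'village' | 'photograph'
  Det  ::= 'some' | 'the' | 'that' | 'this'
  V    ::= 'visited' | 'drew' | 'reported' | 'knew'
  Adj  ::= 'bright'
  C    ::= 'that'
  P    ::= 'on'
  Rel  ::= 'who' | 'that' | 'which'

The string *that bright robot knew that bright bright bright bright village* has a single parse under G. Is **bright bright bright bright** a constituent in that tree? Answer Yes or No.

Yes

[S [NP [Det that] [AP [Adj bright]] [N robot]] [VP [V knew] [NP [Det that] [AP [Adj bright] [AP [Adj bright] [AP [Adj bright] [AP [Adj bright]]]]] [N village]]]]
The words 'bright bright bright bright' are exhaustively dominated by a single AP node (built by AP → Adj AP), so they form a constituent.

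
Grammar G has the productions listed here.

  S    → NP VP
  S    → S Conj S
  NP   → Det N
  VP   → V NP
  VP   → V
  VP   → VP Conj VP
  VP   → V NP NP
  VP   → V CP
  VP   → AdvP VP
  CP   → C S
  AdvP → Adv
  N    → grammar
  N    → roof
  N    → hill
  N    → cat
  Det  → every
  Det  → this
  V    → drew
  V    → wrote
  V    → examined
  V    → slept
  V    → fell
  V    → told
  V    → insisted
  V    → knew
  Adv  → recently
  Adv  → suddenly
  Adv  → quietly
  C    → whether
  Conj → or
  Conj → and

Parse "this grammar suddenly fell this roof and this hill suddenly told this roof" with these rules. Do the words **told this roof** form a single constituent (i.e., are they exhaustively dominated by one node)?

Yes

[S [S [NP [Det this] [N grammar]] [VP [AdvP [Adv suddenly]] [VP [V fell] [NP [Det this] [N roof]]]]] [Conj and] [S [NP [Det this] [N hill]] [VP [AdvP [Adv suddenly]] [VP [V told] [NP [Det this] [N roof]]]]]]
The words 'told this roof' are exhaustively dominated by a single VP node (built by VP → V NP), so they form a constituent.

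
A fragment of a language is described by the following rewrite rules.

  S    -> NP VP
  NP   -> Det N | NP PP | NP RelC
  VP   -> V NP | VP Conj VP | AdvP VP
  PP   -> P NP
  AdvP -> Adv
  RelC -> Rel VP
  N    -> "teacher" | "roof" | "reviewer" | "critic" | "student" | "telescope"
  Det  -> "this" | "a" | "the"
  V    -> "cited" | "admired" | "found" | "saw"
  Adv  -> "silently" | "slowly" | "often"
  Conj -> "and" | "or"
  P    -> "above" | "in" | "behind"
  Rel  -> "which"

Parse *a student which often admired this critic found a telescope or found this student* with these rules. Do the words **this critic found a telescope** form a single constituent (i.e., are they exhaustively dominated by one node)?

No

[S [NP [NP [Det a] [N student]] [RelC [Rel which] [VP [AdvP [Adv often]] [VP [V admired] [NP [Det this] [N critic]]]]]] [VP [VP [V found] [NP [Det a] [N telescope]]] [Conj or] [VP [V found] [NP [Det this] [N student]]]]]
The smallest constituent containing 'this critic found a telescope' is the S spanning 'a student which often admired this critic found a telescope or found this student'; no single node in the tree dominates exactly the given words.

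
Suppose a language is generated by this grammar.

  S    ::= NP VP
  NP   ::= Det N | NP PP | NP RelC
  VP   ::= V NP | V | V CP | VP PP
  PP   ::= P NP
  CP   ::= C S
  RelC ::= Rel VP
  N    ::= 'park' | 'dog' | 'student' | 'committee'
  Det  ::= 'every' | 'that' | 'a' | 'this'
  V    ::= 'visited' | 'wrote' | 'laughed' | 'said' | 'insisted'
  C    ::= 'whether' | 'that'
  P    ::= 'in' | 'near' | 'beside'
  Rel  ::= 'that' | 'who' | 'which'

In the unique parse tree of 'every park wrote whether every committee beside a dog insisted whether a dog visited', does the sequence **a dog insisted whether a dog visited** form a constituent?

No

[S [NP [Det every] [N park]] [VP [V wrote] [CP [C whether] [S [NP [NP [Det every] [N committee]] [PP [P beside] [NP [Det a] [N dog]]]] [VP [V insisted] [CP [C whether] [S [NP [Det a] [N dog]] [VP [V visited]]]]]]]]]
The smallest constituent containing 'a dog insisted whether a dog visited' is the S spanning 'every committee beside a dog insisted whether a dog visited'; no single node in the tree dominates exactly the given words.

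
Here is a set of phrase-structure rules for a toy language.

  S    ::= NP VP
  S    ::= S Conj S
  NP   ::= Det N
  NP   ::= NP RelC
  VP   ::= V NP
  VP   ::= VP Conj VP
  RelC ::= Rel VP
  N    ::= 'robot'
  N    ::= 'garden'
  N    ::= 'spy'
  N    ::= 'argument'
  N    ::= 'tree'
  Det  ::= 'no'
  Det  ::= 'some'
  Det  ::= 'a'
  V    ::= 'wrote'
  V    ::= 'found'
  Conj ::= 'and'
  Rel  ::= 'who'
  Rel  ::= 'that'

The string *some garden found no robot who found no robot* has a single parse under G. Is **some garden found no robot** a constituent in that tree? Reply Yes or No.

No

[S [NP [Det some] [N garden]] [VP [V found] [NP [NP [Det no] [N robot]] [RelC [Rel who] [VP [V found] [NP [Det no] [N robot]]]]]]]
The smallest constituent containing 'some garden found no robot' is the S spanning 'some garden found no robot who found no robot'; no single node in the tree dominates exactly the given words.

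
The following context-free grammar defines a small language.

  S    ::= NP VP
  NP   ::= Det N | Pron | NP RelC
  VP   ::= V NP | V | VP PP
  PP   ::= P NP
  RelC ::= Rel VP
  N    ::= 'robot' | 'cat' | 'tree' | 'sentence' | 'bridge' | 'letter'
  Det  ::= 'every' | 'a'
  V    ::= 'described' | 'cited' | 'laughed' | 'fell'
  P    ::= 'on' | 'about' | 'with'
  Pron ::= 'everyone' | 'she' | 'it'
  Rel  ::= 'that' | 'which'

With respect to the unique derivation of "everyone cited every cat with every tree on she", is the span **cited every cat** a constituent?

Yes

[S [NP [Pron everyone]] [VP [VP [VP [V cited] [NP [Det every] [N cat]]] [PP [P with] [NP [Det every] [N tree]]]] [PP [P on] [NP [Pron she]]]]]
The words 'cited every cat' are exhaustively dominated by a single VP node (built by VP → V NP), so they form a constituent.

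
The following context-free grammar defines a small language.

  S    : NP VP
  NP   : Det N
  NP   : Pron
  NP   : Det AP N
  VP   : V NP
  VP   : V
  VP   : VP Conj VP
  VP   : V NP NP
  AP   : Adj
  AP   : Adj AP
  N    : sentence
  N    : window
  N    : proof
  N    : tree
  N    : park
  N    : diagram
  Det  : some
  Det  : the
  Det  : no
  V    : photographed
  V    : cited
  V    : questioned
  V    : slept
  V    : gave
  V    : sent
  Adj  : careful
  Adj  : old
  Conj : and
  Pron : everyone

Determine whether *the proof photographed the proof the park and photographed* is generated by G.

Grammatical

[S [NP [Det the] [N proof]] [VP [VP [V photographed] [NP [Det the] [N proof]] [NP [Det the] [N park]]] [Conj and] [VP [V photographed]]]]
Every word is introduced by a lexical rule and the phrasal rules combine the resulting categories into a single S.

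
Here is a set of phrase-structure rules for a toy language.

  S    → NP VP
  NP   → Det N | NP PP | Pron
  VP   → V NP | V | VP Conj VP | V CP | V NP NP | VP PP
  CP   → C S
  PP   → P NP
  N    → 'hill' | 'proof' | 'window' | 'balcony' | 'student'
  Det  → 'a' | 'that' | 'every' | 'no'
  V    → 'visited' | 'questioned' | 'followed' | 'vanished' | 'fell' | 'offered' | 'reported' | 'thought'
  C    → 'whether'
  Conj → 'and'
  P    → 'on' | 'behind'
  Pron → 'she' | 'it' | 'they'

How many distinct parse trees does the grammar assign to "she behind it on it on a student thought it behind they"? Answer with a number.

10

Two of the 10 distinct bracketings:
[S [NP [NP [Pron she]] [PP [P behind] [NP [NP [Pron it]] [PP [P on] [NP [NP [Pron it]] [PP [P on] [NP [Det a] [N student]]]]]]]] [VP [V thought] [NP [NP [Pron it]] [PP [P behind] [NP [Pron they]]]]]]
[S [NP [NP [Pron she]] [PP [P behind] [NP [NP [Pron it]] [PP [P on] [NP [NP [Pron it]] [PP [P on] [NP [Det a] [N student]]]]]]]] [VP [VP [V thought] [NP [Pron it]]] [PP [P behind] [NP [Pron they]]]]]
The difference turns on whether VP → VP PP is used at the relevant span, versus an alternative expansion of VP.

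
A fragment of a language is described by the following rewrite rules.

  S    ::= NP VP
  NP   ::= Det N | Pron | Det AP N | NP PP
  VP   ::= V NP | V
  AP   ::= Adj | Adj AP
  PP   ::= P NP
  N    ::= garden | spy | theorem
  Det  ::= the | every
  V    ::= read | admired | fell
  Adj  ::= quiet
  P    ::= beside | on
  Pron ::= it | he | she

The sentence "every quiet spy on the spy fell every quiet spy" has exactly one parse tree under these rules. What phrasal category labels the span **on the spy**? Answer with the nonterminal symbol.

PP

[S [NP [NP [Det every] [AP [Adj quiet]] [N spy]] [PP [P on] [NP [Det the] [N spy]]]] [VP [V fell] [NP [Det every] [AP [Adj quiet]] [N spy]]]]
The span 'on the spy' is the PP node built by PP → P NP.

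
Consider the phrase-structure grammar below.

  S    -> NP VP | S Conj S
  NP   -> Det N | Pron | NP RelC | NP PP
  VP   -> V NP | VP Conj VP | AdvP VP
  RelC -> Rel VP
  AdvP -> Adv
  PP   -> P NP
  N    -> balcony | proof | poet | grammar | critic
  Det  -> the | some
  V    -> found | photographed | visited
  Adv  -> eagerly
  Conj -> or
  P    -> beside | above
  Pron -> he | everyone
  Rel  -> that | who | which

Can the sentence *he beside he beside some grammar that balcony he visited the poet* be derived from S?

A Rel word can never sit immediately before an N word in any string this grammar generates, so the substring 'that balcony' rules out a derivation.

Ungrammatical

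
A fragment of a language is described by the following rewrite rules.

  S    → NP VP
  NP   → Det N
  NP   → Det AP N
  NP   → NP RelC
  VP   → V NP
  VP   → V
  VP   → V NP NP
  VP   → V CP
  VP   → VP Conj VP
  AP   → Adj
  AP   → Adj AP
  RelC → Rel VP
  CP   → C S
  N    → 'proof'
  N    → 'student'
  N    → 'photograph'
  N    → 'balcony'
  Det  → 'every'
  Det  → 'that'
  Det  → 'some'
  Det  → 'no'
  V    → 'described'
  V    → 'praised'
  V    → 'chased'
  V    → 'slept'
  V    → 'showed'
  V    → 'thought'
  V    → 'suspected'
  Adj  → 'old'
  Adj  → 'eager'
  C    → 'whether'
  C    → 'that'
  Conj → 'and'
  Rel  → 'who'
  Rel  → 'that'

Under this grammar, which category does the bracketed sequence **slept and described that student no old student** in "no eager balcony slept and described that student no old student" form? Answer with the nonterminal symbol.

VP

S
  NP
    Det: no
    AP
      Adj: eager
    N: balcony
  VP
    VP
      V: slept
    Conj: and
    VP
      V: described
      NP
        Det: that
        N: student
      NP
        Det: no
        AP
          Adj: old
        N: student
The span 'slept and described that student no old student' is the VP node built by VP → VP Conj VP.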